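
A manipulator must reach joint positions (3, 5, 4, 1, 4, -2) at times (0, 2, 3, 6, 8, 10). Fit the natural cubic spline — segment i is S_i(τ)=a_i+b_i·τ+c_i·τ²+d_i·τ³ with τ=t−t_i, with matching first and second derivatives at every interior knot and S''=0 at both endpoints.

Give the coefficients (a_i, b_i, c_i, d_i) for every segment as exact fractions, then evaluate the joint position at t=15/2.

  seg 0: a=3 b=511/314 c=0 d=-197/1256
  seg 1: a=5 b=-40/157 c=-591/628 d=123/628
  seg 2: a=4 b=-973/628 c=-111/314 d=337/1884
  seg 3: a=1 b=182/157 c=789/628 d=-341/628
  seg 4: a=4 b=-52/157 c=-1257/628 d=419/1256
S(15/2) = 18755/5024

Δ: Δ0=1, Δ1=-1, Δ2=-1, Δ3=3/2, Δ4=-3
row 1: diag=6, rhs=-12; c'=1/6, d'=-2
row 2: denom=8−1·1/6=47/6; d'=(0−1·-2)/(47/6)=12/47
row 3: denom=10−3·18/47=416/47; d'=(15−3·12/47)/(416/47)=669/416
row 4: denom=8−2·47/208=785/104; d'=(-27−2·669/416)/(785/104)=-1257/314
back: M4=-1257/314
back: M3=669/416−47/208·-1257/314=789/314
back: M2=12/47−18/47·789/314=-111/157
back: M1=-2−1/6·-111/157=-591/314
M: M0=0, M1=-591/314, M2=-111/157, M3=789/314, M4=-1257/314, M5=0
seg 0: a=3, c=M0/2=0, d=(M1−M0)/(6·2)=-197/1256, b=Δ0−h0·(2M0+M1)/6=511/314
seg 1: a=5, c=M1/2=-591/628, d=(M2−M1)/(6·1)=123/628, b=Δ1−h1·(2M1+M2)/6=-40/157
seg 2: a=4, c=M2/2=-111/314, d=(M3−M2)/(6·3)=337/1884, b=Δ2−h2·(2M2+M3)/6=-973/628
seg 3: a=1, c=M3/2=789/628, d=(M4−M3)/(6·2)=-341/628, b=Δ3−h3·(2M3+M4)/6=182/157
seg 4: a=4, c=M4/2=-1257/628, d=(M5−M4)/(6·2)=419/1256, b=Δ4−h4·(2M4+M5)/6=-52/157
t_q=15/2 → seg 3, τ=3/2; S=1+182/157·τ+789/628·τ²+-341/628·τ³=18755/5024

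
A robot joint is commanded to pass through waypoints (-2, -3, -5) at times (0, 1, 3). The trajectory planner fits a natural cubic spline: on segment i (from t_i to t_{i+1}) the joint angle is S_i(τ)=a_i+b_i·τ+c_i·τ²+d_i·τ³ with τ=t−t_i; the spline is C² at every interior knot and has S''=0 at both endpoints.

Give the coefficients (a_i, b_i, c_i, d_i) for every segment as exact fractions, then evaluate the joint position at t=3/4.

Δ: Δ0=-1, Δ1=-1
row 1: diag=6, rhs=0; c'=1/3, d'=0
back: M1=0
M: M0=0, M1=0, M2=0
seg 0: a=-2, c=M0/2=0, d=(M1−M0)/(6·1)=0, b=Δ0−h0·(2M0+M1)/6=-1
seg 1: a=-3, c=M1/2=0, d=(M2−M1)/(6·2)=0, b=Δ1−h1·(2M1+M2)/6=-1
t_q=3/4 → seg 0, τ=3/4; S=-2+-1·τ+0·τ²+0·τ³=-11/4

  seg 0: a=-2 b=-1 c=0 d=0
  seg 1: a=-3 b=-1 c=0 d=0
S(3/4) = -11/4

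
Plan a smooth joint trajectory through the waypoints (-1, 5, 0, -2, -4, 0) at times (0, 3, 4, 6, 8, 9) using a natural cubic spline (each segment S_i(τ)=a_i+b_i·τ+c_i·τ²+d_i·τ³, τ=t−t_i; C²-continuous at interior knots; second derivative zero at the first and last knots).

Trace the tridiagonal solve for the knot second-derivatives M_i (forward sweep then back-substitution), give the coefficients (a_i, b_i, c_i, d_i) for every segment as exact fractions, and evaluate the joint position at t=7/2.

  seg 0: a=-1 b=5 c=0 d=-1/3
  seg 1: a=5 b=-4 c=-3 d=2
  seg 2: a=0 b=-4 c=3 d=-3/4
  seg 3: a=-2 b=-1 c=-3/2 d=3/4
  seg 4: a=-4 b=2 c=3 d=-1
S(7/2) = 5/2

Δ: Δ0=2, Δ1=-5, Δ2=-1, Δ3=-1, Δ4=4
row 1: diag=8, rhs=-42; c'=1/8, d'=-21/4
row 2: denom=6−1·1/8=47/8; d'=(24−1·-21/4)/(47/8)=234/47
row 3: denom=8−2·16/47=344/47; d'=(0−2·234/47)/(344/47)=-117/86
row 4: denom=6−2·47/172=469/86; d'=(30−2·-117/86)/(469/86)=6
back: M4=6
back: M3=-117/86−47/172·6=-3
back: M2=234/47−16/47·-3=6
back: M1=-21/4−1/8·6=-6
M: M0=0, M1=-6, M2=6, M3=-3, M4=6, M5=0
seg 0: a=-1, c=M0/2=0, d=(M1−M0)/(6·3)=-1/3, b=Δ0−h0·(2M0+M1)/6=5
seg 1: a=5, c=M1/2=-3, d=(M2−M1)/(6·1)=2, b=Δ1−h1·(2M1+M2)/6=-4
seg 2: a=0, c=M2/2=3, d=(M3−M2)/(6·2)=-3/4, b=Δ2−h2·(2M2+M3)/6=-4
seg 3: a=-2, c=M3/2=-3/2, d=(M4−M3)/(6·2)=3/4, b=Δ3−h3·(2M3+M4)/6=-1
seg 4: a=-4, c=M4/2=3, d=(M5−M4)/(6·1)=-1, b=Δ4−h4·(2M4+M5)/6=2
t_q=7/2 → seg 1, τ=1/2; S=5+-4·τ+-3·τ²+2·τ³=5/2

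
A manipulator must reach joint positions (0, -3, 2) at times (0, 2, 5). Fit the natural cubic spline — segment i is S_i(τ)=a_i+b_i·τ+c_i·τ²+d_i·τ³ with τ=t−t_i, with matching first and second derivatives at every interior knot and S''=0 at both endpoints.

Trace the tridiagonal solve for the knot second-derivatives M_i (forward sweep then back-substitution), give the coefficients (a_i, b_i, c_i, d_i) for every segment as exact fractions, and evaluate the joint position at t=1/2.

  seg 0: a=0 b=-32/15 c=0 d=19/120
  seg 1: a=-3 b=-7/30 c=19/20 d=-19/180
S(1/2) = -67/64

Δ: Δ0=-3/2, Δ1=5/3
row 1: diag=10, rhs=19; c'=3/10, d'=19/10
back: M1=19/10
M: M0=0, M1=19/10, M2=0
seg 0: a=0, c=M0/2=0, d=(M1−M0)/(6·2)=19/120, b=Δ0−h0·(2M0+M1)/6=-32/15
seg 1: a=-3, c=M1/2=19/20, d=(M2−M1)/(6·3)=-19/180, b=Δ1−h1·(2M1+M2)/6=-7/30
t_q=1/2 → seg 0, τ=1/2; S=0+-32/15·τ+0·τ²+19/120·τ³=-67/64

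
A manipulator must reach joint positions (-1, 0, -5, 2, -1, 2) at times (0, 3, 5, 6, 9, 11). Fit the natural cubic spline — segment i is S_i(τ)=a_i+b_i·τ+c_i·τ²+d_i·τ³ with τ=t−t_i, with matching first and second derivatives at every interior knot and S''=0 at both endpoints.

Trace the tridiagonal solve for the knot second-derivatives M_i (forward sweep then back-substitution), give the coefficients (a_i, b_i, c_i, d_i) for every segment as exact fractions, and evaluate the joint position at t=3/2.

Δ: Δ0=1/3, Δ1=-5/2, Δ2=7, Δ3=-1, Δ4=3/2
row 1: diag=10, rhs=-17; c'=1/5, d'=-17/10
row 2: denom=6−2·1/5=28/5; d'=(57−2·-17/10)/(28/5)=151/14
row 3: denom=8−1·5/28=219/28; d'=(-48−1·151/14)/(219/28)=-1646/219
row 4: denom=10−3·28/73=646/73; d'=(15−3·-1646/219)/(646/73)=2741/646
back: M4=2741/646
back: M3=-1646/219−28/73·2741/646=-8860/969
back: M2=151/14−5/28·-8860/969=24067/1938
back: M1=-17/10−1/5·24067/1938=-4054/969
M: M0=0, M1=-4054/969, M2=24067/1938, M3=-8860/969, M4=2741/646, M5=0
seg 0: a=-1, c=M0/2=0, d=(M1−M0)/(6·3)=-2027/8721, b=Δ0−h0·(2M0+M1)/6=2350/969
seg 1: a=0, c=M1/2=-2027/969, d=(M2−M1)/(6·2)=3575/2584, b=Δ1−h1·(2M1+M2)/6=-3731/969
seg 2: a=-5, c=M2/2=24067/3876, d=(M3−M2)/(6·1)=-4643/1292, b=Δ2−h2·(2M2+M3)/6=8497/1938
seg 3: a=2, c=M3/2=-4430/969, d=(M4−M3)/(6·3)=25943/34884, b=Δ3−h3·(2M3+M4)/6=1373/228
seg 4: a=-1, c=M4/2=2741/1292, d=(M5−M4)/(6·2)=-2741/7752, b=Δ4−h4·(2M4+M5)/6=-2575/1938
t_q=3/2 → seg 0, τ=3/2; S=-1+2350/969·τ+0·τ²+-2027/8721·τ³=4789/2584

  seg 0: a=-1 b=2350/969 c=0 d=-2027/8721
  seg 1: a=0 b=-3731/969 c=-2027/969 d=3575/2584
  seg 2: a=-5 b=8497/1938 c=24067/3876 d=-4643/1292
  seg 3: a=2 b=1373/228 c=-4430/969 d=25943/34884
  seg 4: a=-1 b=-2575/1938 c=2741/1292 d=-2741/7752
S(3/2) = 4789/2584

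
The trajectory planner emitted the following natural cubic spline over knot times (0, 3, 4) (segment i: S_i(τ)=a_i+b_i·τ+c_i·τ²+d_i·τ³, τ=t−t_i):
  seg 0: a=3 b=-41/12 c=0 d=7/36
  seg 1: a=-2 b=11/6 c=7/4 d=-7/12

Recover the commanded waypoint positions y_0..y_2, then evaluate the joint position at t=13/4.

y_0 = S_0(0) = a_0 = 3
y_1 = S_1(0) = a_1 = -2
y_2 = S_1(1) = 1
t_q=13/4 is in segment 1 (τ=1/4); S_1(τ)=-369/256

y_0=3 y_1=-2 y_2=1
S(13/4) = -369/256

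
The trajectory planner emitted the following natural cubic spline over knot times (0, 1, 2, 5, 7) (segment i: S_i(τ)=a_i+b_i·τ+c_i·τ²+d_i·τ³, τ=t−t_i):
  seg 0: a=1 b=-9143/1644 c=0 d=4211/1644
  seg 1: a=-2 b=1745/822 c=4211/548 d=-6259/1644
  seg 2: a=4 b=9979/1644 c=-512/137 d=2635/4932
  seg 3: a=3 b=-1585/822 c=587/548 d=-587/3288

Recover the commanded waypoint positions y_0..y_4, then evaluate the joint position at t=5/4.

y_0=1 y_1=-2 y_2=4 y_3=3 y_4=2
S(5/4) = -36773/35072

y_0 = S_0(0) = a_0 = 1
y_1 = S_1(0) = a_1 = -2
y_2 = S_2(0) = a_2 = 4
y_3 = S_3(0) = a_3 = 3
y_4 = S_3(2) = 2
t_q=5/4 is in segment 1 (τ=1/4); S_1(τ)=-36773/35072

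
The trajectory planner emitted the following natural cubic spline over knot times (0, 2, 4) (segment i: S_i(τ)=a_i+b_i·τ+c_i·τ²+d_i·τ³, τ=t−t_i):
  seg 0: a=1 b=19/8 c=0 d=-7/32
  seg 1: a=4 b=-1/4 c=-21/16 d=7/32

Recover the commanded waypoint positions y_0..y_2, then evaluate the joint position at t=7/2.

y_0=1 y_1=4 y_2=0
S(7/2) = 361/256

y_0 = S_0(0) = a_0 = 1
y_1 = S_1(0) = a_1 = 4
y_2 = S_1(2) = 0
t_q=7/2 is in segment 1 (τ=3/2); S_1(τ)=361/256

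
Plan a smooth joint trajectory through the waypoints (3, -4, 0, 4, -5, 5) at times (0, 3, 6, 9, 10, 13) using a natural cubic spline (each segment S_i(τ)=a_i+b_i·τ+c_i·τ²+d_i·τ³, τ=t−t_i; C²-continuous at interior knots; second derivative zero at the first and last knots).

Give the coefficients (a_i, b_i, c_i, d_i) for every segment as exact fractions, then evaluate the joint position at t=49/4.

Δ: Δ0=-7/3, Δ1=4/3, Δ2=4/3, Δ3=-9, Δ4=10/3
row 1: diag=12, rhs=22; c'=1/4, d'=11/6
row 2: denom=12−3·1/4=45/4; d'=(0−3·11/6)/(45/4)=-22/45
row 3: denom=8−3·4/15=36/5; d'=(-62−3·-22/45)/(36/5)=-227/27
row 4: denom=8−1·5/36=283/36; d'=(74−1·-227/27)/(283/36)=8900/849
back: M4=8900/849
back: M3=-227/27−5/36·8900/849=-8374/849
back: M2=-22/45−4/15·-8374/849=606/283
back: M1=11/6−1/4·606/283=1102/849
M: M0=0, M1=1102/849, M2=606/283, M3=-8374/849, M4=8900/849, M5=0
seg 0: a=3, c=M0/2=0, d=(M1−M0)/(6·3)=551/7641, b=Δ0−h0·(2M0+M1)/6=-844/283
seg 1: a=-4, c=M1/2=551/849, d=(M2−M1)/(6·3)=358/7641, b=Δ1−h1·(2M1+M2)/6=-293/283
seg 2: a=0, c=M2/2=303/283, d=(M3−M2)/(6·3)=-5096/7641, b=Δ2−h2·(2M2+M3)/6=1167/283
seg 3: a=4, c=M3/2=-4187/849, d=(M4−M3)/(6·1)=2879/849, b=Δ3−h3·(2M3+M4)/6=-2111/283
seg 4: a=-5, c=M4/2=4450/849, d=(M5−M4)/(6·3)=-4450/7641, b=Δ4−h4·(2M4+M5)/6=-6070/849
t_q=49/4 → seg 4, τ=9/4; S=-5+-6070/849·τ+4450/849·τ²+-4450/7641·τ³=-10735/9056

  seg 0: a=3 b=-844/283 c=0 d=551/7641
  seg 1: a=-4 b=-293/283 c=551/849 d=358/7641
  seg 2: a=0 b=1167/283 c=303/283 d=-5096/7641
  seg 3: a=4 b=-2111/283 c=-4187/849 d=2879/849
  seg 4: a=-5 b=-6070/849 c=4450/849 d=-4450/7641
S(49/4) = -10735/9056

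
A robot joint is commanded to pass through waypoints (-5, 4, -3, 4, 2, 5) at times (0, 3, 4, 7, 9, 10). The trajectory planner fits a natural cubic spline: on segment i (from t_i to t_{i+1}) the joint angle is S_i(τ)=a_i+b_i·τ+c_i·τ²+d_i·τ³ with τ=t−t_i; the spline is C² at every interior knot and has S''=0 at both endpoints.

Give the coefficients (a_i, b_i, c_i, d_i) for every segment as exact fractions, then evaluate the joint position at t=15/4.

  seg 0: a=-5 b=2866/387 c=0 d=-1705/3483
  seg 1: a=4 b=-2249/387 c=-1705/387 d=415/129
  seg 2: a=-3 b=-1924/387 c=2030/387 d=-3263/3483
  seg 3: a=4 b=467/387 c=-137/43 d=403/387
  seg 4: a=2 b=371/387 c=395/129 d=-395/387
S(15/4) = -12215/8256

Δ: Δ0=3, Δ1=-7, Δ2=7/3, Δ3=-1, Δ4=3
row 1: diag=8, rhs=-60; c'=1/8, d'=-15/2
row 2: denom=8−1·1/8=63/8; d'=(56−1·-15/2)/(63/8)=508/63
row 3: denom=10−3·8/21=62/7; d'=(-20−3·508/63)/(62/7)=-464/93
row 4: denom=6−2·7/31=172/31; d'=(24−2·-464/93)/(172/31)=790/129
back: M4=790/129
back: M3=-464/93−7/31·790/129=-274/43
back: M2=508/63−8/21·-274/43=4060/387
back: M1=-15/2−1/8·4060/387=-3410/387
M: M0=0, M1=-3410/387, M2=4060/387, M3=-274/43, M4=790/129, M5=0
seg 0: a=-5, c=M0/2=0, d=(M1−M0)/(6·3)=-1705/3483, b=Δ0−h0·(2M0+M1)/6=2866/387
seg 1: a=4, c=M1/2=-1705/387, d=(M2−M1)/(6·1)=415/129, b=Δ1−h1·(2M1+M2)/6=-2249/387
seg 2: a=-3, c=M2/2=2030/387, d=(M3−M2)/(6·3)=-3263/3483, b=Δ2−h2·(2M2+M3)/6=-1924/387
seg 3: a=4, c=M3/2=-137/43, d=(M4−M3)/(6·2)=403/387, b=Δ3−h3·(2M3+M4)/6=467/387
seg 4: a=2, c=M4/2=395/129, d=(M5−M4)/(6·1)=-395/387, b=Δ4−h4·(2M4+M5)/6=371/387
t_q=15/4 → seg 1, τ=3/4; S=4+-2249/387·τ+-1705/387·τ²+415/129·τ³=-12215/8256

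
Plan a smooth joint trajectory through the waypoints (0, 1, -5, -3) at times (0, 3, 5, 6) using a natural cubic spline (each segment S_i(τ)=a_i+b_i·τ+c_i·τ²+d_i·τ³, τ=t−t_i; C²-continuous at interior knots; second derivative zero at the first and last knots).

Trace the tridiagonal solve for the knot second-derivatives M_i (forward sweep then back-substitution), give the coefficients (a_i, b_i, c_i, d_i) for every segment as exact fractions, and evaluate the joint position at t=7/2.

Δ: Δ0=1/3, Δ1=-3, Δ2=2
row 1: diag=10, rhs=-20; c'=1/5, d'=-2
row 2: denom=6−2·1/5=28/5; d'=(30−2·-2)/(28/5)=85/14
back: M2=85/14
back: M1=-2−1/5·85/14=-45/14
M: M0=0, M1=-45/14, M2=85/14, M3=0
seg 0: a=0, c=M0/2=0, d=(M1−M0)/(6·3)=-5/28, b=Δ0−h0·(2M0+M1)/6=163/84
seg 1: a=1, c=M1/2=-45/28, d=(M2−M1)/(6·2)=65/84, b=Δ1−h1·(2M1+M2)/6=-121/42
seg 2: a=-5, c=M2/2=85/28, d=(M3−M2)/(6·1)=-85/84, b=Δ2−h2·(2M2+M3)/6=-1/42
t_q=7/2 → seg 1, τ=1/2; S=1+-121/42·τ+-45/28·τ²+65/84·τ³=-167/224

  seg 0: a=0 b=163/84 c=0 d=-5/28
  seg 1: a=1 b=-121/42 c=-45/28 d=65/84
  seg 2: a=-5 b=-1/42 c=85/28 d=-85/84
S(7/2) = -167/224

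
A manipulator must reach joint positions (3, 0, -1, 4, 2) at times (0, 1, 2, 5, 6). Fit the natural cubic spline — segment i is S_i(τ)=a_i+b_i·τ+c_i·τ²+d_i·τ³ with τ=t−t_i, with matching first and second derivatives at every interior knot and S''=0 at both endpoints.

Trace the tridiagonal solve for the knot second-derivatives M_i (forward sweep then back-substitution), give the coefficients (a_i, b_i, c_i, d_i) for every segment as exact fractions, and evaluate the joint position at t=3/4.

Δ: Δ0=-3, Δ1=-1, Δ2=5/3, Δ3=-2
row 1: diag=4, rhs=12; c'=1/4, d'=3
row 2: denom=8−1·1/4=31/4; d'=(16−1·3)/(31/4)=52/31
row 3: denom=8−3·12/31=212/31; d'=(-22−3·52/31)/(212/31)=-419/106
back: M3=-419/106
back: M2=52/31−12/31·-419/106=170/53
back: M1=3−1/4·170/53=233/106
M: M0=0, M1=233/106, M2=170/53, M3=-419/106, M4=0
seg 0: a=3, c=M0/2=0, d=(M1−M0)/(6·1)=233/636, b=Δ0−h0·(2M0+M1)/6=-2141/636
seg 1: a=0, c=M1/2=233/212, d=(M2−M1)/(6·1)=107/636, b=Δ1−h1·(2M1+M2)/6=-721/318
seg 2: a=-1, c=M2/2=85/53, d=(M3−M2)/(6·3)=-253/636, b=Δ2−h2·(2M2+M3)/6=277/636
seg 3: a=4, c=M3/2=-419/212, d=(M4−M3)/(6·1)=419/636, b=Δ3−h3·(2M3+M4)/6=-217/318
t_q=3/4 → seg 0, τ=3/4; S=3+-2141/636·τ+0·τ²+233/636·τ³=8545/13568

  seg 0: a=3 b=-2141/636 c=0 d=233/636
  seg 1: a=0 b=-721/318 c=233/212 d=107/636
  seg 2: a=-1 b=277/636 c=85/53 d=-253/636
  seg 3: a=4 b=-217/318 c=-419/212 d=419/636
S(3/4) = 8545/13568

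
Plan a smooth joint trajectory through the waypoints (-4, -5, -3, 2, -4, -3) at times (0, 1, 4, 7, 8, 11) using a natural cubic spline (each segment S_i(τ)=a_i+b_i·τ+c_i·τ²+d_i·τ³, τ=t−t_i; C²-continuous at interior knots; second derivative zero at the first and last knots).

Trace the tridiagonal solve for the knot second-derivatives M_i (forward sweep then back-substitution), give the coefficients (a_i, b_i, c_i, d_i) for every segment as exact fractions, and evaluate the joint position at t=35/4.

Δ: Δ0=-1, Δ1=2/3, Δ2=5/3, Δ3=-6, Δ4=1/3
row 1: diag=8, rhs=10; c'=3/8, d'=5/4
row 2: denom=12−3·3/8=87/8; d'=(6−3·5/4)/(87/8)=6/29
row 3: denom=8−3·8/29=208/29; d'=(-46−3·6/29)/(208/29)=-13/2
row 4: denom=8−1·29/208=1635/208; d'=(38−1·-13/2)/(1635/208)=9256/1635
back: M4=9256/1635
back: M3=-13/2−29/208·9256/1635=-11918/1635
back: M2=6/29−8/29·-11918/1635=3626/1635
back: M1=5/4−3/8·3626/1635=228/545
M: M0=0, M1=228/545, M2=3626/1635, M3=-11918/1635, M4=9256/1635, M5=0
seg 0: a=-4, c=M0/2=0, d=(M1−M0)/(6·1)=38/545, b=Δ0−h0·(2M0+M1)/6=-583/545
seg 1: a=-5, c=M1/2=114/545, d=(M2−M1)/(6·3)=1471/14715, b=Δ1−h1·(2M1+M2)/6=-469/545
seg 2: a=-3, c=M2/2=1813/1635, d=(M3−M2)/(6·3)=-7772/14715, b=Δ2−h2·(2M2+M3)/6=1686/545
seg 3: a=2, c=M3/2=-5959/1635, d=(M4−M3)/(6·1)=3529/1635, b=Δ3−h3·(2M3+M4)/6=-492/109
seg 4: a=-4, c=M4/2=4628/1635, d=(M5−M4)/(6·3)=-4628/14715, b=Δ4−h4·(2M4+M5)/6=-8711/1635
t_q=35/4 → seg 4, τ=3/4; S=-4+-8711/1635·τ+4628/1635·τ²+-4628/14715·τ³=-56997/8720

  seg 0: a=-4 b=-583/545 c=0 d=38/545
  seg 1: a=-5 b=-469/545 c=114/545 d=1471/14715
  seg 2: a=-3 b=1686/545 c=1813/1635 d=-7772/14715
  seg 3: a=2 b=-492/109 c=-5959/1635 d=3529/1635
  seg 4: a=-4 b=-8711/1635 c=4628/1635 d=-4628/14715
S(35/4) = -56997/8720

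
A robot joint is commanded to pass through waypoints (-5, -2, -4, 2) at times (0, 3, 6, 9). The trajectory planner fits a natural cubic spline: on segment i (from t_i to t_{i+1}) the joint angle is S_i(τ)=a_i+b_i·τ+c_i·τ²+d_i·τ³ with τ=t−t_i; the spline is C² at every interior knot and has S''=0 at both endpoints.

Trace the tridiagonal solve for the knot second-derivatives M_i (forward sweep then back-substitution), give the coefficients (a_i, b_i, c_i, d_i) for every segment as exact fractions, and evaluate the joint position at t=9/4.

Δ: Δ0=1, Δ1=-2/3, Δ2=2
row 1: diag=12, rhs=-10; c'=1/4, d'=-5/6
row 2: denom=12−3·1/4=45/4; d'=(16−3·-5/6)/(45/4)=74/45
back: M2=74/45
back: M1=-5/6−1/4·74/45=-56/45
M: M0=0, M1=-56/45, M2=74/45, M3=0
seg 0: a=-5, c=M0/2=0, d=(M1−M0)/(6·3)=-28/405, b=Δ0−h0·(2M0+M1)/6=73/45
seg 1: a=-2, c=M1/2=-28/45, d=(M2−M1)/(6·3)=13/81, b=Δ1−h1·(2M1+M2)/6=-11/45
seg 2: a=-4, c=M2/2=37/45, d=(M3−M2)/(6·3)=-37/405, b=Δ2−h2·(2M2+M3)/6=16/45
t_q=9/4 → seg 0, τ=9/4; S=-5+73/45·τ+0·τ²+-28/405·τ³=-171/80

  seg 0: a=-5 b=73/45 c=0 d=-28/405
  seg 1: a=-2 b=-11/45 c=-28/45 d=13/81
  seg 2: a=-4 b=16/45 c=37/45 d=-37/405
S(9/4) = -171/80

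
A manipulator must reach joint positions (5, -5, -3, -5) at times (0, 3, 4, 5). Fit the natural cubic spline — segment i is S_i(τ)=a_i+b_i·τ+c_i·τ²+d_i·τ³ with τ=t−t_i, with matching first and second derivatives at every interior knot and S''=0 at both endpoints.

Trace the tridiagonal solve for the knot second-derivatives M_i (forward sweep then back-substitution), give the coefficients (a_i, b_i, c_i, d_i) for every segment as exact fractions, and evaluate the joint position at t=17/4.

Δ: Δ0=-10/3, Δ1=2, Δ2=-2
row 1: diag=8, rhs=32; c'=1/8, d'=4
row 2: denom=4−1·1/8=31/8; d'=(-24−1·4)/(31/8)=-224/31
back: M2=-224/31
back: M1=4−1/8·-224/31=152/31
M: M0=0, M1=152/31, M2=-224/31, M3=0
seg 0: a=5, c=M0/2=0, d=(M1−M0)/(6·3)=76/279, b=Δ0−h0·(2M0+M1)/6=-538/93
seg 1: a=-5, c=M1/2=76/31, d=(M2−M1)/(6·1)=-188/93, b=Δ1−h1·(2M1+M2)/6=146/93
seg 2: a=-3, c=M2/2=-112/31, d=(M3−M2)/(6·1)=112/93, b=Δ2−h2·(2M2+M3)/6=38/93
t_q=17/4 → seg 2, τ=1/4; S=-3+38/93·τ+-112/31·τ²+112/93·τ³=-385/124

  seg 0: a=5 b=-538/93 c=0 d=76/279
  seg 1: a=-5 b=146/93 c=76/31 d=-188/93
  seg 2: a=-3 b=38/93 c=-112/31 d=112/93
S(17/4) = -385/124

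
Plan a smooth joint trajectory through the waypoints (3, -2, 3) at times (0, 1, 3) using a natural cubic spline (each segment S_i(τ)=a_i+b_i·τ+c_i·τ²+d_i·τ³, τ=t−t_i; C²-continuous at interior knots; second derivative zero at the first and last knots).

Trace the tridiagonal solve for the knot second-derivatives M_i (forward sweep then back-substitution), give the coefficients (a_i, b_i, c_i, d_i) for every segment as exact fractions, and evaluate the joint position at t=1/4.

  seg 0: a=3 b=-25/4 c=0 d=5/4
  seg 1: a=-2 b=-5/2 c=15/4 d=-5/8
S(1/4) = 373/256

Δ: Δ0=-5, Δ1=5/2
row 1: diag=6, rhs=45; c'=1/3, d'=15/2
back: M1=15/2
M: M0=0, M1=15/2, M2=0
seg 0: a=3, c=M0/2=0, d=(M1−M0)/(6·1)=5/4, b=Δ0−h0·(2M0+M1)/6=-25/4
seg 1: a=-2, c=M1/2=15/4, d=(M2−M1)/(6·2)=-5/8, b=Δ1−h1·(2M1+M2)/6=-5/2
t_q=1/4 → seg 0, τ=1/4; S=3+-25/4·τ+0·τ²+5/4·τ³=373/256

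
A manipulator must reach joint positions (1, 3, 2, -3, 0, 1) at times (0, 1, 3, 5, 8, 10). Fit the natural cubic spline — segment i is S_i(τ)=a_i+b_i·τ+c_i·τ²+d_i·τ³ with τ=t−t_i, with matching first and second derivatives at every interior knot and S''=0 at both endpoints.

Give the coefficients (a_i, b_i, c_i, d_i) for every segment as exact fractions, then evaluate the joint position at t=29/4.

Δ: Δ0=2, Δ1=-1/2, Δ2=-5/2, Δ3=1, Δ4=1/2
row 1: diag=6, rhs=-15; c'=1/3, d'=-5/2
row 2: denom=8−2·1/3=22/3; d'=(-12−2·-5/2)/(22/3)=-21/22
row 3: denom=10−2·3/11=104/11; d'=(21−2·-21/22)/(104/11)=63/26
row 4: denom=10−3·33/104=941/104; d'=(-3−3·63/26)/(941/104)=-1068/941
back: M4=-1068/941
back: M3=63/26−33/104·-1068/941=2619/941
back: M2=-21/22−3/11·2619/941=-3225/1882
back: M1=-5/2−1/3·-3225/1882=-1815/941
M: M0=0, M1=-1815/941, M2=-3225/1882, M3=2619/941, M4=-1068/941, M5=0
seg 0: a=1, c=M0/2=0, d=(M1−M0)/(6·1)=-605/1882, b=Δ0−h0·(2M0+M1)/6=4369/1882
seg 1: a=3, c=M1/2=-1815/1882, d=(M2−M1)/(6·2)=135/7528, b=Δ1−h1·(2M1+M2)/6=1277/941
seg 2: a=2, c=M2/2=-3225/3764, d=(M3−M2)/(6·2)=2821/7528, b=Δ2−h2·(2M2+M3)/6=-4301/1882
seg 3: a=-3, c=M3/2=2619/1882, d=(M4−M3)/(6·3)=-1229/5646, b=Δ3−h3·(2M3+M4)/6=-1144/941
seg 4: a=0, c=M4/2=-534/941, d=(M5−M4)/(6·2)=89/941, b=Δ4−h4·(2M4+M5)/6=2365/1882
t_q=29/4 → seg 3, τ=9/4; S=-3+-1144/941·τ+2619/1882·τ²+-1229/5646·τ³=-140907/120448

  seg 0: a=1 b=4369/1882 c=0 d=-605/1882
  seg 1: a=3 b=1277/941 c=-1815/1882 d=135/7528
  seg 2: a=2 b=-4301/1882 c=-3225/3764 d=2821/7528
  seg 3: a=-3 b=-1144/941 c=2619/1882 d=-1229/5646
  seg 4: a=0 b=2365/1882 c=-534/941 d=89/941
S(29/4) = -140907/120448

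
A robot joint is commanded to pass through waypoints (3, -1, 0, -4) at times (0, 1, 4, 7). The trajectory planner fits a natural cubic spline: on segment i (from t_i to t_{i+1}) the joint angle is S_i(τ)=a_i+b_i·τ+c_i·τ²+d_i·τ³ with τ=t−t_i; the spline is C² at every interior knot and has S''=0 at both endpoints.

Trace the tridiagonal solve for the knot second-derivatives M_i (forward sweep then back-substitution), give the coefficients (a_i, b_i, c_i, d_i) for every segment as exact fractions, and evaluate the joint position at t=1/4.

  seg 0: a=3 b=-135/29 c=0 d=19/29
  seg 1: a=-1 b=-78/29 c=57/29 d=-250/783
  seg 2: a=0 b=14/29 c=-79/87 d=79/783
S(1/4) = 3427/1856

Δ: Δ0=-4, Δ1=1/3, Δ2=-4/3
row 1: diag=8, rhs=26; c'=3/8, d'=13/4
row 2: denom=12−3·3/8=87/8; d'=(-10−3·13/4)/(87/8)=-158/87
back: M2=-158/87
back: M1=13/4−3/8·-158/87=114/29
M: M0=0, M1=114/29, M2=-158/87, M3=0
seg 0: a=3, c=M0/2=0, d=(M1−M0)/(6·1)=19/29, b=Δ0−h0·(2M0+M1)/6=-135/29
seg 1: a=-1, c=M1/2=57/29, d=(M2−M1)/(6·3)=-250/783, b=Δ1−h1·(2M1+M2)/6=-78/29
seg 2: a=0, c=M2/2=-79/87, d=(M3−M2)/(6·3)=79/783, b=Δ2−h2·(2M2+M3)/6=14/29
t_q=1/4 → seg 0, τ=1/4; S=3+-135/29·τ+0·τ²+19/29·τ³=3427/1856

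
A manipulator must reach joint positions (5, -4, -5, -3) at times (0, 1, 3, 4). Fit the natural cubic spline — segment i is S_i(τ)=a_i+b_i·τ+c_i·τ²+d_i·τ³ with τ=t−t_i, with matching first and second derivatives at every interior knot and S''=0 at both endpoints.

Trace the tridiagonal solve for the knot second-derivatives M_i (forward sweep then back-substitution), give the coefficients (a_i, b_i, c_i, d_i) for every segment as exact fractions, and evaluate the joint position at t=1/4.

Δ: Δ0=-9, Δ1=-1/2, Δ2=2
row 1: diag=6, rhs=51; c'=1/3, d'=17/2
row 2: denom=6−2·1/3=16/3; d'=(15−2·17/2)/(16/3)=-3/8
back: M2=-3/8
back: M1=17/2−1/3·-3/8=69/8
M: M0=0, M1=69/8, M2=-3/8, M3=0
seg 0: a=5, c=M0/2=0, d=(M1−M0)/(6·1)=23/16, b=Δ0−h0·(2M0+M1)/6=-167/16
seg 1: a=-4, c=M1/2=69/16, d=(M2−M1)/(6·2)=-3/4, b=Δ1−h1·(2M1+M2)/6=-49/8
seg 2: a=-5, c=M2/2=-3/16, d=(M3−M2)/(6·1)=1/16, b=Δ2−h2·(2M2+M3)/6=17/8
t_q=1/4 → seg 0, τ=1/4; S=5+-167/16·τ+0·τ²+23/16·τ³=2471/1024

  seg 0: a=5 b=-167/16 c=0 d=23/16
  seg 1: a=-4 b=-49/8 c=69/16 d=-3/4
  seg 2: a=-5 b=17/8 c=-3/16 d=1/16
S(1/4) = 2471/1024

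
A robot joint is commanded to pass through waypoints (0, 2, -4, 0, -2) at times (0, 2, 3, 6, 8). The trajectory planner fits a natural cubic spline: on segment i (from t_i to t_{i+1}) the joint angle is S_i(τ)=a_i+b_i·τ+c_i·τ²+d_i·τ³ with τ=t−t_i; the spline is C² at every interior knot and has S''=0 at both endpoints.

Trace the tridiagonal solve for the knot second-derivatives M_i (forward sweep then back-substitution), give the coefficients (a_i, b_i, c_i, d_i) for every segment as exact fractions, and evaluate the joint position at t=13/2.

  seg 0: a=0 b=589/156 c=0 d=-433/624
  seg 1: a=2 b=-355/78 c=-433/104 d=847/312
  seg 2: a=-4 b=-1477/312 c=207/52 d=-47/72
  seg 3: a=0 b=119/78 c=-197/104 d=197/624
S(13/2) = 547/1664

Δ: Δ0=1, Δ1=-6, Δ2=4/3, Δ3=-1
row 1: diag=6, rhs=-42; c'=1/6, d'=-7
row 2: denom=8−1·1/6=47/6; d'=(44−1·-7)/(47/6)=306/47
row 3: denom=10−3·18/47=416/47; d'=(-14−3·306/47)/(416/47)=-197/52
back: M3=-197/52
back: M2=306/47−18/47·-197/52=207/26
back: M1=-7−1/6·207/26=-433/52
M: M0=0, M1=-433/52, M2=207/26, M3=-197/52, M4=0
seg 0: a=0, c=M0/2=0, d=(M1−M0)/(6·2)=-433/624, b=Δ0−h0·(2M0+M1)/6=589/156
seg 1: a=2, c=M1/2=-433/104, d=(M2−M1)/(6·1)=847/312, b=Δ1−h1·(2M1+M2)/6=-355/78
seg 2: a=-4, c=M2/2=207/52, d=(M3−M2)/(6·3)=-47/72, b=Δ2−h2·(2M2+M3)/6=-1477/312
seg 3: a=0, c=M3/2=-197/104, d=(M4−M3)/(6·2)=197/624, b=Δ3−h3·(2M3+M4)/6=119/78
t_q=13/2 → seg 3, τ=1/2; S=0+119/78·τ+-197/104·τ²+197/624·τ³=547/1664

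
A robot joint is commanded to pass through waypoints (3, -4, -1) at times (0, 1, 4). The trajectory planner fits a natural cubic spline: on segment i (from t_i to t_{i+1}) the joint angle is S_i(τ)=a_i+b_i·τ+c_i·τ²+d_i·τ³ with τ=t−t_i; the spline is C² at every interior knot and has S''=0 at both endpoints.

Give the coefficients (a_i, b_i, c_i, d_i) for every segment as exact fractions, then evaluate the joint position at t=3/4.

Δ: Δ0=-7, Δ1=1
row 1: diag=8, rhs=48; c'=3/8, d'=6
back: M1=6
M: M0=0, M1=6, M2=0
seg 0: a=3, c=M0/2=0, d=(M1−M0)/(6·1)=1, b=Δ0−h0·(2M0+M1)/6=-8
seg 1: a=-4, c=M1/2=3, d=(M2−M1)/(6·3)=-1/3, b=Δ1−h1·(2M1+M2)/6=-5
t_q=3/4 → seg 0, τ=3/4; S=3+-8·τ+0·τ²+1·τ³=-165/64

  seg 0: a=3 b=-8 c=0 d=1
  seg 1: a=-4 b=-5 c=3 d=-1/3
S(3/4) = -165/64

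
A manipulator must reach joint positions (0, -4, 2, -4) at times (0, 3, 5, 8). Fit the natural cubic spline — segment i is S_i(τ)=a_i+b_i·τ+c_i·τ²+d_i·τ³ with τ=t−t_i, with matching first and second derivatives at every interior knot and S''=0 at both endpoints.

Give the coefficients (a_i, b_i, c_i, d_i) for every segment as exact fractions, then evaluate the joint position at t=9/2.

Δ: Δ0=-4/3, Δ1=3, Δ2=-2
row 1: diag=10, rhs=26; c'=1/5, d'=13/5
row 2: denom=10−2·1/5=48/5; d'=(-30−2·13/5)/(48/5)=-11/3
back: M2=-11/3
back: M1=13/5−1/5·-11/3=10/3
M: M0=0, M1=10/3, M2=-11/3, M3=0
seg 0: a=0, c=M0/2=0, d=(M1−M0)/(6·3)=5/27, b=Δ0−h0·(2M0+M1)/6=-3
seg 1: a=-4, c=M1/2=5/3, d=(M2−M1)/(6·2)=-7/12, b=Δ1−h1·(2M1+M2)/6=2
seg 2: a=2, c=M2/2=-11/6, d=(M3−M2)/(6·3)=11/54, b=Δ2−h2·(2M2+M3)/6=5/3
t_q=9/2 → seg 1, τ=3/2; S=-4+2·τ+5/3·τ²+-7/12·τ³=25/32

  seg 0: a=0 b=-3 c=0 d=5/27
  seg 1: a=-4 b=2 c=5/3 d=-7/12
  seg 2: a=2 b=5/3 c=-11/6 d=11/54
S(9/2) = 25/32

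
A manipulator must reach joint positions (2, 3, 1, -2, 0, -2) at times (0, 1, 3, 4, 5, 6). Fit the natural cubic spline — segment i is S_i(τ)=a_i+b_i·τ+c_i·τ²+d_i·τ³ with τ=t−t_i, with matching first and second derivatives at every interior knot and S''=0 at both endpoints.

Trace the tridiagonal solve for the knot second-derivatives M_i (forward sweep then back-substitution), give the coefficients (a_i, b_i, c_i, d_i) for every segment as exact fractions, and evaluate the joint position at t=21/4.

  seg 0: a=2 b=65/57 c=0 d=-8/57
  seg 1: a=3 b=41/57 c=-8/19 d=-25/114
  seg 2: a=1 b=-205/57 c=-33/19 d=7/3
  seg 3: a=-2 b=-4/57 c=100/19 d=-182/57
  seg 4: a=0 b=50/57 c=-82/19 d=82/57
S(21/4) = -17/608

Δ: Δ0=1, Δ1=-1, Δ2=-3, Δ3=2, Δ4=-2
row 1: diag=6, rhs=-12; c'=1/3, d'=-2
row 2: denom=6−2·1/3=16/3; d'=(-12−2·-2)/(16/3)=-3/2
row 3: denom=4−1·3/16=61/16; d'=(30−1·-3/2)/(61/16)=504/61
row 4: denom=4−1·16/61=228/61; d'=(-24−1·504/61)/(228/61)=-164/19
back: M4=-164/19
back: M3=504/61−16/61·-164/19=200/19
back: M2=-3/2−3/16·200/19=-66/19
back: M1=-2−1/3·-66/19=-16/19
M: M0=0, M1=-16/19, M2=-66/19, M3=200/19, M4=-164/19, M5=0
seg 0: a=2, c=M0/2=0, d=(M1−M0)/(6·1)=-8/57, b=Δ0−h0·(2M0+M1)/6=65/57
seg 1: a=3, c=M1/2=-8/19, d=(M2−M1)/(6·2)=-25/114, b=Δ1−h1·(2M1+M2)/6=41/57
seg 2: a=1, c=M2/2=-33/19, d=(M3−M2)/(6·1)=7/3, b=Δ2−h2·(2M2+M3)/6=-205/57
seg 3: a=-2, c=M3/2=100/19, d=(M4−M3)/(6·1)=-182/57, b=Δ3−h3·(2M3+M4)/6=-4/57
seg 4: a=0, c=M4/2=-82/19, d=(M5−M4)/(6·1)=82/57, b=Δ4−h4·(2M4+M5)/6=50/57
t_q=21/4 → seg 4, τ=1/4; S=0+50/57·τ+-82/19·τ²+82/57·τ³=-17/608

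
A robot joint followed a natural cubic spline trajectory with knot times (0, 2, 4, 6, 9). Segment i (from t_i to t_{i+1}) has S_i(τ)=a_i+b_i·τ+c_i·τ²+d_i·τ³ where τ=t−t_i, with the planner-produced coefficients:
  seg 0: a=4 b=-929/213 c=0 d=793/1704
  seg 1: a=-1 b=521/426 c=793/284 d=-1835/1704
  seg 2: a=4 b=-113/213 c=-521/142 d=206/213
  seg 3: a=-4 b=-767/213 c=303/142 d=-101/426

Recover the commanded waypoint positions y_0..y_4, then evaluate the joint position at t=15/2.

y_0=4 y_1=-1 y_2=4 y_3=-4 y_4=-2
S(15/2) = -6135/1136

y_0 = S_0(0) = a_0 = 4
y_1 = S_1(0) = a_1 = -1
y_2 = S_2(0) = a_2 = 4
y_3 = S_3(0) = a_3 = -4
y_4 = S_3(3) = -2
t_q=15/2 is in segment 3 (τ=3/2); S_3(τ)=-6135/1136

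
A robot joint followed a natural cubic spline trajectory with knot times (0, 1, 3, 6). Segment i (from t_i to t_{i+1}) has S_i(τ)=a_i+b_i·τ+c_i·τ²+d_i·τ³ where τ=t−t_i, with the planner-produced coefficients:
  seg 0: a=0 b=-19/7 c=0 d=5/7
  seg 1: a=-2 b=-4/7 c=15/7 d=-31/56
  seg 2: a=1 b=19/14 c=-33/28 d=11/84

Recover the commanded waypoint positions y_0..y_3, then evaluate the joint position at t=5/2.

y_0=0 y_1=-2 y_2=1 y_3=-2
S(5/2) = 43/448

y_0 = S_0(0) = a_0 = 0
y_1 = S_1(0) = a_1 = -2
y_2 = S_2(0) = a_2 = 1
y_3 = S_2(3) = -2
t_q=5/2 is in segment 1 (τ=3/2); S_1(τ)=43/448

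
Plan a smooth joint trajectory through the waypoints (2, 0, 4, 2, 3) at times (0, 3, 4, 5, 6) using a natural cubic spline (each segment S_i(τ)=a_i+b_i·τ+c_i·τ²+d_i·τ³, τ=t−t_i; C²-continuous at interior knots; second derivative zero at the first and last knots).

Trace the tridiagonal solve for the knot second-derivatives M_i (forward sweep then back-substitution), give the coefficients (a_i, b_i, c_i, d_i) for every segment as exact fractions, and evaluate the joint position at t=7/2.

  seg 0: a=2 b=-1105/348 c=0 d=97/348
  seg 1: a=0 b=757/174 c=291/116 d=-995/348
  seg 2: a=4 b=275/348 c=-176/29 d=1141/348
  seg 3: a=2 b=-263/174 c=437/116 d=-437/348
S(7/2) = 2269/928

Δ: Δ0=-2/3, Δ1=4, Δ2=-2, Δ3=1
row 1: diag=8, rhs=28; c'=1/8, d'=7/2
row 2: denom=4−1·1/8=31/8; d'=(-36−1·7/2)/(31/8)=-316/31
row 3: denom=4−1·8/31=116/31; d'=(18−1·-316/31)/(116/31)=437/58
back: M3=437/58
back: M2=-316/31−8/31·437/58=-352/29
back: M1=7/2−1/8·-352/29=291/58
M: M0=0, M1=291/58, M2=-352/29, M3=437/58, M4=0
seg 0: a=2, c=M0/2=0, d=(M1−M0)/(6·3)=97/348, b=Δ0−h0·(2M0+M1)/6=-1105/348
seg 1: a=0, c=M1/2=291/116, d=(M2−M1)/(6·1)=-995/348, b=Δ1−h1·(2M1+M2)/6=757/174
seg 2: a=4, c=M2/2=-176/29, d=(M3−M2)/(6·1)=1141/348, b=Δ2−h2·(2M2+M3)/6=275/348
seg 3: a=2, c=M3/2=437/116, d=(M4−M3)/(6·1)=-437/348, b=Δ3−h3·(2M3+M4)/6=-263/174
t_q=7/2 → seg 1, τ=1/2; S=0+757/174·τ+291/116·τ²+-995/348·τ³=2269/928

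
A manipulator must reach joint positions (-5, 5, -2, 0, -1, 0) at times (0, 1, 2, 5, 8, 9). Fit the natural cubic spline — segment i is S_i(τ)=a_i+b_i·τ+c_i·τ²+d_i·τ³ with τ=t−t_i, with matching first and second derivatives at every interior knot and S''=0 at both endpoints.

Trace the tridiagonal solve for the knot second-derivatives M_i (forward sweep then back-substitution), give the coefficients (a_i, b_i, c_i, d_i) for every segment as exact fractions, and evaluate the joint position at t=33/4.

Δ: Δ0=10, Δ1=-7, Δ2=2/3, Δ3=-1/3, Δ4=1
row 1: diag=4, rhs=-102; c'=1/4, d'=-51/2
row 2: denom=8−1·1/4=31/4; d'=(46−1·-51/2)/(31/4)=286/31
row 3: denom=12−3·12/31=336/31; d'=(-6−3·286/31)/(336/31)=-87/28
row 4: denom=8−3·31/112=803/112; d'=(8−3·-87/28)/(803/112)=1940/803
back: M4=1940/803
back: M3=-87/28−31/112·1940/803=-3032/803
back: M2=286/31−12/31·-3032/803=8582/803
back: M1=-51/2−1/4·8582/803=-22622/803
M: M0=0, M1=-22622/803, M2=8582/803, M3=-3032/803, M4=1940/803, M5=0
seg 0: a=-5, c=M0/2=0, d=(M1−M0)/(6·1)=-11311/2409, b=Δ0−h0·(2M0+M1)/6=35401/2409
seg 1: a=5, c=M1/2=-11311/803, d=(M2−M1)/(6·1)=15602/2409, b=Δ1−h1·(2M1+M2)/6=1468/2409
seg 2: a=-2, c=M2/2=4291/803, d=(M3−M2)/(6·3)=-5807/7227, b=Δ2−h2·(2M2+M3)/6=-19592/2409
seg 3: a=0, c=M3/2=-1516/803, d=(M4−M3)/(6·3)=226/657, b=Δ3−h3·(2M3+M4)/6=5383/2409
seg 4: a=-1, c=M4/2=970/803, d=(M5−M4)/(6·1)=-970/2409, b=Δ4−h4·(2M4+M5)/6=469/2409
t_q=33/4 → seg 4, τ=1/4; S=-1+469/2409·τ+970/803·τ²+-970/2409·τ³=-22667/25696

  seg 0: a=-5 b=35401/2409 c=0 d=-11311/2409
  seg 1: a=5 b=1468/2409 c=-11311/803 d=15602/2409
  seg 2: a=-2 b=-19592/2409 c=4291/803 d=-5807/7227
  seg 3: a=0 b=5383/2409 c=-1516/803 d=226/657
  seg 4: a=-1 b=469/2409 c=970/803 d=-970/2409
S(33/4) = -22667/25696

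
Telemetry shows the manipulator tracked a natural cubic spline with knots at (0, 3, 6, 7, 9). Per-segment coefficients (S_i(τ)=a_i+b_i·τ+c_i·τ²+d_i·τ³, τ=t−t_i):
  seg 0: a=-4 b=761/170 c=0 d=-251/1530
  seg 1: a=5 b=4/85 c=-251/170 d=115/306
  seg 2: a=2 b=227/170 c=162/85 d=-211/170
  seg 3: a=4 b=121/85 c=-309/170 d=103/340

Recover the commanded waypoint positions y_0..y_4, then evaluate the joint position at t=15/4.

y_0 = S_0(0) = a_0 = -4
y_1 = S_1(0) = a_1 = 5
y_2 = S_2(0) = a_2 = 2
y_3 = S_3(0) = a_3 = 4
y_4 = S_3(2) = 2
t_q=15/4 is in segment 1 (τ=3/4); S_1(τ)=47473/10880

y_0=-4 y_1=5 y_2=2 y_3=4 y_4=2
S(15/4) = 47473/10880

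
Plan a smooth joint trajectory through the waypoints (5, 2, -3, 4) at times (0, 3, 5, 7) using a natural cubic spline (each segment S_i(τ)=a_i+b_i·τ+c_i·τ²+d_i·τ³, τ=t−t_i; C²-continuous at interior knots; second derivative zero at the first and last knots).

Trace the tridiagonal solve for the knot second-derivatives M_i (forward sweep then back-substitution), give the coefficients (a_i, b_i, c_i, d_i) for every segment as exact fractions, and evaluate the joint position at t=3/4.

  seg 0: a=5 b=-1/19 c=0 d=-2/19
  seg 1: a=2 b=-55/19 c=-18/19 d=87/152
  seg 2: a=-3 b=7/38 c=189/76 d=-63/152
S(3/4) = 2989/608

Δ: Δ0=-1, Δ1=-5/2, Δ2=7/2
row 1: diag=10, rhs=-9; c'=1/5, d'=-9/10
row 2: denom=8−2·1/5=38/5; d'=(36−2·-9/10)/(38/5)=189/38
back: M2=189/38
back: M1=-9/10−1/5·189/38=-36/19
M: M0=0, M1=-36/19, M2=189/38, M3=0
seg 0: a=5, c=M0/2=0, d=(M1−M0)/(6·3)=-2/19, b=Δ0−h0·(2M0+M1)/6=-1/19
seg 1: a=2, c=M1/2=-18/19, d=(M2−M1)/(6·2)=87/152, b=Δ1−h1·(2M1+M2)/6=-55/19
seg 2: a=-3, c=M2/2=189/76, d=(M3−M2)/(6·2)=-63/152, b=Δ2−h2·(2M2+M3)/6=7/38
t_q=3/4 → seg 0, τ=3/4; S=5+-1/19·τ+0·τ²+-2/19·τ³=2989/608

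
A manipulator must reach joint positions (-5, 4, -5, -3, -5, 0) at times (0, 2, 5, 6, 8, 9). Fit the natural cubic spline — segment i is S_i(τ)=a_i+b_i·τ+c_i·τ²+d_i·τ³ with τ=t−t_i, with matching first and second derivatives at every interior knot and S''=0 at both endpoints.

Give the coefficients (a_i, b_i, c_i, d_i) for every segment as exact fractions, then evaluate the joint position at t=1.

  seg 0: a=-5 b=3711/553 c=0 d=-2445/4424
  seg 1: a=4 b=87/1106 c=-7335/2212 d=5065/6636
  seg 2: a=-5 b=1749/2212 c=1965/553 d=-5185/2212
  seg 3: a=-3 b=957/1106 c=-7695/2212 d=704/553
  seg 4: a=-5 b=2463/1106 c=9201/2212 d=-3067/2212
S(1) = 5123/4424

Δ: Δ0=9/2, Δ1=-3, Δ2=2, Δ3=-1, Δ4=5
row 1: diag=10, rhs=-45; c'=3/10, d'=-9/2
row 2: denom=8−3·3/10=71/10; d'=(30−3·-9/2)/(71/10)=435/71
row 3: denom=6−1·10/71=416/71; d'=(-18−1·435/71)/(416/71)=-1713/416
row 4: denom=6−2·71/208=553/104; d'=(36−2·-1713/416)/(553/104)=9201/1106
back: M4=9201/1106
back: M3=-1713/416−71/208·9201/1106=-7695/1106
back: M2=435/71−10/71·-7695/1106=3930/553
back: M1=-9/2−3/10·3930/553=-7335/1106
M: M0=0, M1=-7335/1106, M2=3930/553, M3=-7695/1106, M4=9201/1106, M5=0
seg 0: a=-5, c=M0/2=0, d=(M1−M0)/(6·2)=-2445/4424, b=Δ0−h0·(2M0+M1)/6=3711/553
seg 1: a=4, c=M1/2=-7335/2212, d=(M2−M1)/(6·3)=5065/6636, b=Δ1−h1·(2M1+M2)/6=87/1106
seg 2: a=-5, c=M2/2=1965/553, d=(M3−M2)/(6·1)=-5185/2212, b=Δ2−h2·(2M2+M3)/6=1749/2212
seg 3: a=-3, c=M3/2=-7695/2212, d=(M4−M3)/(6·2)=704/553, b=Δ3−h3·(2M3+M4)/6=957/1106
seg 4: a=-5, c=M4/2=9201/2212, d=(M5−M4)/(6·1)=-3067/2212, b=Δ4−h4·(2M4+M5)/6=2463/1106
t_q=1 → seg 0, τ=1; S=-5+3711/553·τ+0·τ²+-2445/4424·τ³=5123/4424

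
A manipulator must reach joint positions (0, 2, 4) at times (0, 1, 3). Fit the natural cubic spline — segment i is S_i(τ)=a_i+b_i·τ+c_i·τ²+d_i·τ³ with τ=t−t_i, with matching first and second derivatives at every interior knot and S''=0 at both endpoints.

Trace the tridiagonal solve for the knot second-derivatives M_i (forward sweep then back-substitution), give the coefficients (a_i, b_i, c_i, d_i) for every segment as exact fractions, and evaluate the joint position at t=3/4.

Δ: Δ0=2, Δ1=1
row 1: diag=6, rhs=-6; c'=1/3, d'=-1
back: M1=-1
M: M0=0, M1=-1, M2=0
seg 0: a=0, c=M0/2=0, d=(M1−M0)/(6·1)=-1/6, b=Δ0−h0·(2M0+M1)/6=13/6
seg 1: a=2, c=M1/2=-1/2, d=(M2−M1)/(6·2)=1/12, b=Δ1−h1·(2M1+M2)/6=5/3
t_q=3/4 → seg 0, τ=3/4; S=0+13/6·τ+0·τ²+-1/6·τ³=199/128

  seg 0: a=0 b=13/6 c=0 d=-1/6
  seg 1: a=2 b=5/3 c=-1/2 d=1/12
S(3/4) = 199/128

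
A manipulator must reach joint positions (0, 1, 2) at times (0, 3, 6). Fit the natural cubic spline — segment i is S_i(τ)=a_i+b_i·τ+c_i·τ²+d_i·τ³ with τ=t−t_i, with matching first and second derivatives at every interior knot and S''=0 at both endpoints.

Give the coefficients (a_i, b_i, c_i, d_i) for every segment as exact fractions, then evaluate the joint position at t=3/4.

Δ: Δ0=1/3, Δ1=1/3
row 1: diag=12, rhs=0; c'=1/4, d'=0
back: M1=0
M: M0=0, M1=0, M2=0
seg 0: a=0, c=M0/2=0, d=(M1−M0)/(6·3)=0, b=Δ0−h0·(2M0+M1)/6=1/3
seg 1: a=1, c=M1/2=0, d=(M2−M1)/(6·3)=0, b=Δ1−h1·(2M1+M2)/6=1/3
t_q=3/4 → seg 0, τ=3/4; S=0+1/3·τ+0·τ²+0·τ³=1/4

  seg 0: a=0 b=1/3 c=0 d=0
  seg 1: a=1 b=1/3 c=0 d=0
S(3/4) = 1/4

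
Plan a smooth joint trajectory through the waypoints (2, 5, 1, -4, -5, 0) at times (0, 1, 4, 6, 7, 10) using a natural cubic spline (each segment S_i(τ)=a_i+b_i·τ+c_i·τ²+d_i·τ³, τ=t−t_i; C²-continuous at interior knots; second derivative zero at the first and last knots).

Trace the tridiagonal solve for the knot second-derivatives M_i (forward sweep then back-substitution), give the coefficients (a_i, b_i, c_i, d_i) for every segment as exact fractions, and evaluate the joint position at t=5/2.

Δ: Δ0=3, Δ1=-4/3, Δ2=-5/2, Δ3=-1, Δ4=5/3
row 1: diag=8, rhs=-26; c'=3/8, d'=-13/4
row 2: denom=10−3·3/8=71/8; d'=(-7−3·-13/4)/(71/8)=22/71
row 3: denom=6−2·16/71=394/71; d'=(9−2·22/71)/(394/71)=595/394
row 4: denom=8−1·71/394=3081/394; d'=(16−1·595/394)/(3081/394)=1903/1027
back: M4=1903/1027
back: M3=595/394−71/394·1903/1027=1208/1027
back: M2=22/71−16/71·1208/1027=46/1027
back: M1=-13/4−3/8·46/1027=-3355/1027
M: M0=0, M1=-3355/1027, M2=46/1027, M3=1208/1027, M4=1903/1027, M5=0
seg 0: a=2, c=M0/2=0, d=(M1−M0)/(6·1)=-3355/6162, b=Δ0−h0·(2M0+M1)/6=21841/6162
seg 1: a=5, c=M1/2=-3355/2054, d=(M2−M1)/(6·3)=3401/18486, b=Δ1−h1·(2M1+M2)/6=5888/3081
seg 2: a=1, c=M2/2=23/1027, d=(M3−M2)/(6·2)=581/6162, b=Δ2−h2·(2M2+M3)/6=-1385/474
seg 3: a=-4, c=M3/2=604/1027, d=(M4−M3)/(6·1)=695/6162, b=Δ3−h3·(2M3+M4)/6=-10481/6162
seg 4: a=-5, c=M4/2=1903/2054, d=(M5−M4)/(6·3)=-1903/18486, b=Δ4−h4·(2M4+M5)/6=-574/3081
t_q=5/2 → seg 1, τ=3/2; S=5+5888/3081·τ+-3355/2054·τ²+3401/18486·τ³=79077/16432

  seg 0: a=2 b=21841/6162 c=0 d=-3355/6162
  seg 1: a=5 b=5888/3081 c=-3355/2054 d=3401/18486
  seg 2: a=1 b=-1385/474 c=23/1027 d=581/6162
  seg 3: a=-4 b=-10481/6162 c=604/1027 d=695/6162
  seg 4: a=-5 b=-574/3081 c=1903/2054 d=-1903/18486
S(5/2) = 79077/16432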